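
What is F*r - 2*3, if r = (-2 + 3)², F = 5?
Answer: -1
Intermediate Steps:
r = 1 (r = 1² = 1)
F*r - 2*3 = 5*1 - 2*3 = 5 - 6 = -1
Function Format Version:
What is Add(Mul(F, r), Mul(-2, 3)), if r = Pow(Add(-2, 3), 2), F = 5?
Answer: -1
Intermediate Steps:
r = 1 (r = Pow(1, 2) = 1)
Add(Mul(F, r), Mul(-2, 3)) = Add(Mul(5, 1), Mul(-2, 3)) = Add(5, -6) = -1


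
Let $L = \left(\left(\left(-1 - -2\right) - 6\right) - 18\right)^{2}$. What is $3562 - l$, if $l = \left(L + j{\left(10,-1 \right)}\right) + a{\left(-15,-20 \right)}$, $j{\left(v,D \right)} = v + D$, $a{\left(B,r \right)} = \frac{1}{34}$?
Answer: $\frac{102815}{34} \approx 3024.0$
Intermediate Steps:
$a{\left(B,r \right)} = \frac{1}{34}$
$j{\left(v,D \right)} = D + v$
$L = 529$ ($L = \left(\left(\left(-1 + 2\right) - 6\right) - 18\right)^{2} = \left(\left(1 - 6\right) - 18\right)^{2} = \left(-5 - 18\right)^{2} = \left(-23\right)^{2} = 529$)
$l = \frac{18293}{34}$ ($l = \left(529 + \left(-1 + 10\right)\right) + \frac{1}{34} = \left(529 + 9\right) + \frac{1}{34} = 538 + \frac{1}{34} = \frac{18293}{34} \approx 538.03$)
$3562 - l = 3562 - \frac{18293}{34} = \frac{102815}{34}$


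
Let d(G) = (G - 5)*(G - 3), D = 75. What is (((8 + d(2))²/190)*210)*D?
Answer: 190575/19 ≈ 10030.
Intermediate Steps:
d(G) = (-5 + G)*(-3 + G)
(((8 + d(2))²/190)*210)*D = (((8 + (15 + 2² - 8*2))²/190)*210)*75 = (((8 + (15 + 4 - 16))²*(1/190))*210)*75 = (((8 + 3)²*(1/190))*210)*75 = ((11²*(1/190))*210)*75 = ((121*(1/190))*210)*75 = ((121/190)*210)*75 = (2541/19)*75 = 190575/19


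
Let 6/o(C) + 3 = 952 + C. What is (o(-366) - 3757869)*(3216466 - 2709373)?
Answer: -1110958421745753/583 ≈ -1.9056e+12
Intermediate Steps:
o(C) = 6/(949 + C) (o(C) = 6/(-3 + (952 + C)) = 6/(949 + C))
(o(-366) - 3757869)*(3216466 - 2709373) = (6/(949 - 366) - 3757869)*(3216466 - 2709373) = (6/583 - 3757869)*507093 = -2190837621/583*507093 = -1110958421745753/583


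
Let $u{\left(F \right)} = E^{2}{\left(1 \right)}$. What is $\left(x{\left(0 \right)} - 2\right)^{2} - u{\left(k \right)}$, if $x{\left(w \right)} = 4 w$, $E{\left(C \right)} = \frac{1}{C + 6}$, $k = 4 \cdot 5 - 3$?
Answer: $\frac{195}{49} \approx 3.9796$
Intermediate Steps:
$k = 17$ ($k = 20 - 3 = 17$)
$E{\left(C \right)} = \frac{1}{6 + C}$
$u{\left(F \right)} = \frac{1}{49}$ ($u{\left(F \right)} = \left(\frac{1}{6 + 1}\right)^{2} = \left(\frac{1}{7}\right)^{2} = \frac{1}{49}$)
$\left(x{\left(0 \right)} - 2\right)^{2} - u{\left(k \right)} = \left(4 \cdot 0 - 2\right)^{2} - \frac{1}{49} = \left(0 - 2\right)^{2} - \frac{1}{49} = \left(-2\right)^{2} - \frac{1}{49} = 4 - \frac{1}{49} = \frac{195}{49}$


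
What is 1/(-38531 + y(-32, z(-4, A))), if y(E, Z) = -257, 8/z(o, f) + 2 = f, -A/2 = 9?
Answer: -1/38788 ≈ -2.5781e-5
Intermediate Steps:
A = -18 (A = -2*9 = -18)
z(o, f) = 8/(-2 + f)
1/(-38531 + y(-32, z(-4, A))) = 1/(-38531 - 257) = 1/(-38788) = -1/38788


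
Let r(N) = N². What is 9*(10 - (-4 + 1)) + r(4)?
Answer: 133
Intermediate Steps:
9*(10 - (-4 + 1)) + r(4) = 9*(10 - (-4 + 1)) + 4² = 9*(10 - 1*(-3)) + 16 = 9*(10 + 3) + 16 = 9*13 + 16 = 117 + 16 = 133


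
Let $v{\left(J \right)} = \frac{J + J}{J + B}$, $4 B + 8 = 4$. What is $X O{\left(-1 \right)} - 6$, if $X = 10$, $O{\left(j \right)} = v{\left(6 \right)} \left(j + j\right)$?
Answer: $-54$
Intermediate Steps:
$B = -1$ ($B = -2 + \frac{1}{4} \cdot 4 = -2 + 1 = -1$)
$v{\left(J \right)} = \frac{2 J}{-1 + J}$ ($v{\left(J \right)} = \frac{J + J}{J - 1} = \frac{2 J}{-1 + J}$)
$O{\left(j \right)} = \frac{24 j}{5}$ ($O{\left(j \right)} = 2 \cdot 6 \frac{1}{-1 + 6} \left(j + j\right) = 2 \cdot 6 \cdot \frac{1}{5} \cdot 2 j = \frac{12 \cdot 2 j}{5} = \frac{24 j}{5}$)
$X O{\left(-1 \right)} - 6 = 10 \cdot \frac{24}{5} \left(-1\right) - 6 = 10 \left(- \frac{24}{5}\right) - 6 = -48 - 6 = -54$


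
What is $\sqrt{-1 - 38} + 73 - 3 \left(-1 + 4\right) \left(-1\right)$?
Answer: $657 + i \sqrt{39} \approx 657.0 + 6.245 i$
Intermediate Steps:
$\sqrt{-1 - 38} + 73 - 3 \left(-1 + 4\right) \left(-1\right) = \sqrt{-39} + 73 \left(-3\right) 3 \left(-1\right) = i \sqrt{39} + 73 \left(\left(-9\right) \left(-1\right)\right) = i \sqrt{39} + 73 \cdot 9 = i \sqrt{39} + 657 = 657 + i \sqrt{39}$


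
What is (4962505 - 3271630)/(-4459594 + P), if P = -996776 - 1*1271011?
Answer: -1690875/6727381 ≈ -0.25134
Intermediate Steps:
P = -2267787 (P = -996776 - 1271011 = -2267787)
(4962505 - 3271630)/(-4459594 + P) = (4962505 - 3271630)/(-4459594 - 2267787) = 1690875/(-6727381) = 1690875*(-1/6727381) = -1690875/6727381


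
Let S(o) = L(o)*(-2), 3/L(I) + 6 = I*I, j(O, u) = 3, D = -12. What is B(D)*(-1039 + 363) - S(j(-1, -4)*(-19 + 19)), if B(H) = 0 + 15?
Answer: -10141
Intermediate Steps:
L(I) = 3/(-6 + I**2) (L(I) = 3/(-6 + I*I) = 3/(-6 + I**2))
B(H) = 15
S(o) = -6/(-6 + o**2) (S(o) = (3/(-6 + o**2))*(-2) = -6/(-6 + o**2))
B(D)*(-1039 + 363) - S(j(-1, -4)*(-19 + 19)) = 15*(-1039 + 363) - (-6)/(-6 + (3*(-19 + 19))**2) = 15*(-676) - (-6)/(-6 + (3*0)**2) = -10140 - (-6)/(-6 + 0**2) = -10140 - (-6)/(-6 + 0) = -10140 - (-6)/(-6) = -10140 - (-6)*(-1)/6 = -10140 - 1*1 = -10140 - 1 = -10141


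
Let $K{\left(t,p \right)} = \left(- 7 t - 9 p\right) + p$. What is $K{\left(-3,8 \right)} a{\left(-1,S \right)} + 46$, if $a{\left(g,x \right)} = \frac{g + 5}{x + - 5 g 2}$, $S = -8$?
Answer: $-40$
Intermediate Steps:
$K{\left(t,p \right)} = - 8 p - 7 t$ ($K{\left(t,p \right)} = \left(- 9 p - 7 t\right) + p = - 8 p - 7 t$)
$a{\left(g,x \right)} = \frac{5 + g}{x - 10 g}$
$K{\left(-3,8 \right)} a{\left(-1,S \right)} + 46 = \left(\left(-8\right) 8 - -21\right) \frac{5 - 1}{-8 - -10} + 46 = \left(-64 + 21\right) \frac{1}{-8 + 10} \cdot 4 + 46 = - 43 \cdot \frac{1}{2} \cdot 4 + 46 = \left(-43\right) 2 + 46 = -86 + 46 = -40$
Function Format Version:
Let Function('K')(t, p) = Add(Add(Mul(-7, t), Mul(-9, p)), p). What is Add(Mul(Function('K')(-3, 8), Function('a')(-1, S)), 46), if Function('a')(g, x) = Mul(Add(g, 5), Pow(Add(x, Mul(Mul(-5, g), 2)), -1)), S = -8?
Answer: -40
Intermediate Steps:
Function('K')(t, p) = Add(Mul(-8, p), Mul(-7, t)) (Function('K')(t, p) = Add(Add(Mul(-9, p), Mul(-7, t)), p) = Add(Mul(-8, p), Mul(-7, t)))
Function('a')(g, x) = Mul(Pow(Add(x, Mul(-10, g)), -1), Add(5, g)) (Function('a')(g, x) = Mul(Add(5, g), Pow(Add(x, Mul(-10, g)), -1)) = Mul(Pow(Add(x, Mul(-10, g)), -1), Add(5, g)))
Add(Mul(Function('K')(-3, 8), Function('a')(-1, S)), 46) = Add(Mul(Add(Mul(-8, 8), Mul(-7, -3)), Mul(Pow(Add(-8, Mul(-10, -1)), -1), Add(5, -1))), 46) = Add(Mul(Add(-64, 21), Mul(Pow(Add(-8, 10), -1), 4)), 46) = Add(Mul(-43, Mul(Pow(2, -1), 4)), 46) = Add(Mul(-43, Mul(Rational(1, 2), 4)), 46) = Add(Mul(-43, 2), 46) = Add(-86, 46) = -40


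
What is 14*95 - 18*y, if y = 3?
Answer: 1276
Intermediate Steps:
14*95 - 18*y = 14*95 - 18*3 = 1330 - 54 = 1276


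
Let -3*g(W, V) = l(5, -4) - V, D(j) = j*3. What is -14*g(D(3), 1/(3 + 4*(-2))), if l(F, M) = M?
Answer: -266/15 ≈ -17.733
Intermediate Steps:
D(j) = 3*j
g(W, V) = 4/3 + V/3 (g(W, V) = -(-4 - V)/3 = 4/3 + V/3)
-14*g(D(3), 1/(3 + 4*(-2))) = -14*(4/3 + 1/(3*(3 + 4*(-2)))) = -14*(4/3 + 1/(3*(3 - 8))) = -14*(4/3 + (⅓)/(-5)) = -14*(4/3 + (⅓)*(-⅕)) = -14*(4/3 - 1/15) = -14*19/15 = -266/15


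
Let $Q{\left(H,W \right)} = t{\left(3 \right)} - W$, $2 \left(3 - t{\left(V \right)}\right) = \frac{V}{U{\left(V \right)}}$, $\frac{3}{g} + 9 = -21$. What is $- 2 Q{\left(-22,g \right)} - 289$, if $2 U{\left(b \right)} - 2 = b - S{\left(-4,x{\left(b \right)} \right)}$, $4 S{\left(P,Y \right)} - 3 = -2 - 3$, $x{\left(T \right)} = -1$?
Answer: $- \frac{16176}{55} \approx -294.11$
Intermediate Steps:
$g = - \frac{1}{10}$ ($g = \frac{3}{-9 - 21} = \frac{3}{-30} = 3 \left(- \frac{1}{30}\right) = - \frac{1}{10} \approx -0.1$)
$S{\left(P,Y \right)} = - \frac{1}{2}$ ($S{\left(P,Y \right)} = \frac{3}{4} + \frac{-2 - 3}{4} = \frac{3}{4} + \frac{1}{4} \left(-5\right) = \frac{3}{4} - \frac{5}{4} = - \frac{1}{2}$)
$U{\left(b \right)} = \frac{5}{4} + \frac{b}{2}$ ($U{\left(b \right)} = 1 + \frac{b - - \frac{1}{2}}{2} = 1 + \frac{b + \frac{1}{2}}{2} = 1 + \frac{\frac{1}{2} + b}{2} = 1 + \left(\frac{1}{4} + \frac{b}{2}\right) = \frac{5}{4} + \frac{b}{2}$)
$t{\left(V \right)} = 3 - \frac{V}{2 \left(\frac{5}{4} + \frac{V}{2}\right)}$ ($t{\left(V \right)} = 3 - \frac{V \frac{1}{\frac{5}{4} + \frac{V}{2}}}{2} = 3 - \frac{V}{2 \left(\frac{5}{4} + \frac{V}{2}\right)}$)
$Q{\left(H,W \right)} = \frac{27}{11} - W$ ($Q{\left(H,W \right)} = \frac{15 + 4 \cdot 3}{5 + 2 \cdot 3} - W = \frac{15 + 12}{5 + 6} - W = \frac{1}{11} \cdot 27 - W = \frac{27}{11} - W$)
$- 2 Q{\left(-22,g \right)} - 289 = - 2 \left(\frac{27}{11} - - \frac{1}{10}\right) - 289 = - 2 \left(\frac{27}{11} + \frac{1}{10}\right) - 289 = \left(-2\right) \frac{281}{110} - 289 = - \frac{281}{55} - 289 = - \frac{16176}{55}$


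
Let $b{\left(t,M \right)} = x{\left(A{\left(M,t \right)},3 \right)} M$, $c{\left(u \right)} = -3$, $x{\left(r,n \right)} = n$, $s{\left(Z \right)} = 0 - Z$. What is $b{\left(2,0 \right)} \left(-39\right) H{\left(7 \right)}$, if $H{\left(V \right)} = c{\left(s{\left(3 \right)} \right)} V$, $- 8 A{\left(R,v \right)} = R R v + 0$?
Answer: $0$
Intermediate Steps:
$s{\left(Z \right)} = - Z$
$A{\left(R,v \right)} = - \frac{v R^{2}}{8}$ ($A{\left(R,v \right)} = - \frac{R R v + 0}{8} = - \frac{R^{2} v + 0}{8} = - \frac{v R^{2} + 0}{8} = - \frac{v R^{2}}{8}$)
$b{\left(t,M \right)} = 3 M$
$H{\left(V \right)} = - 3 V$
$b{\left(2,0 \right)} \left(-39\right) H{\left(7 \right)} = 3 \cdot 0 \left(-39\right) \left(\left(-3\right) 7\right) = 0 \left(-39\right) \left(-21\right) = 0 \left(-21\right) = 0$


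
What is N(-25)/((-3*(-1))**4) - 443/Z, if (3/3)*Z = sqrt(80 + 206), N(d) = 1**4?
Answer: 1/81 - 443*sqrt(286)/286 ≈ -26.183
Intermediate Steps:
N(d) = 1
Z = sqrt(286) (Z = sqrt(80 + 206) = sqrt(286) ≈ 16.912)
N(-25)/((-3*(-1))**4) - 443/Z = 1/(-3*(-1))**4 - 443*sqrt(286)/286 = 1/3**4 - 443*sqrt(286)/286 = 1/81 - 443*sqrt(286)/286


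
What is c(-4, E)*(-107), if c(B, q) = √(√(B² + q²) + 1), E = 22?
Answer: -107*√(1 + 10*√5) ≈ -517.16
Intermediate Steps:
c(B, q) = √(1 + √(B² + q²))
c(-4, E)*(-107) = √(1 + √((-4)² + 22²))*(-107) = √(1 + √(16 + 484))*(-107) = √(1 + √500)*(-107) = √(1 + 10*√5)*(-107) = -107*√(1 + 10*√5)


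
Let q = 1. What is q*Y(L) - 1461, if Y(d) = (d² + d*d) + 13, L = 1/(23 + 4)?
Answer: -1055590/729 ≈ -1448.0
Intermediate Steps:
L = 1/27 ≈ 0.037037
Y(d) = 13 + 2*d² (Y(d) = (d² + d²) + 13 = 2*d² + 13 = 13 + 2*d²)
q*Y(L) - 1461 = 1*(13 + 2*(1/27)²) - 1461 = 1*(13 + 2*(1/729)) - 1461 = 1*(13 + 2/729) - 1461 = 1*(9479/729) - 1461 = 9479/729 - 1461 = -1055590/729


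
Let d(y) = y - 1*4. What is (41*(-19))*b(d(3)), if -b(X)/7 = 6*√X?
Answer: 32718*I ≈ 32718.0*I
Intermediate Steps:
d(y) = -4 + y (d(y) = y - 4 = -4 + y)
b(X) = -42*√X
(41*(-19))*b(d(3)) = (41*(-19))*(-42*√(-4 + 3)) = -(-32718)*√(-1) = -(-32718)*I = 32718*I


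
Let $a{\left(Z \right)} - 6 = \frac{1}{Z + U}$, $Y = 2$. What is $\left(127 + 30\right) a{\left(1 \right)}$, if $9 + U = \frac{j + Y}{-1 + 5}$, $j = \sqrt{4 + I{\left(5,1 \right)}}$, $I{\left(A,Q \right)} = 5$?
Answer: $\frac{24806}{27} \approx 918.74$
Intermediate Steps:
$j = 3$ ($j = \sqrt{4 + 5} = \sqrt{9} = 3$)
$U = - \frac{31}{4}$ ($U = -9 + \frac{3 + 2}{-1 + 5} = -9 + \frac{5}{4} = - \frac{31}{4} \approx -7.75$)
$a{\left(Z \right)} = 6 + \frac{1}{- \frac{31}{4} + Z}$ ($a{\left(Z \right)} = 6 + \frac{1}{Z - \frac{31}{4}} = 6 + \frac{1}{- \frac{31}{4} + Z}$)
$\left(127 + 30\right) a{\left(1 \right)} = \left(127 + 30\right) \frac{2 \left(-91 + 12 \cdot 1\right)}{-31 + 4 \cdot 1} = 157 \frac{2 \left(-91 + 12\right)}{-31 + 4} = 157 \cdot 2 \frac{1}{-27} \left(-79\right) = 157 \cdot 2 \left(- \frac{1}{27}\right) \left(-79\right) = 157 \cdot \frac{158}{27} = \frac{24806}{27}$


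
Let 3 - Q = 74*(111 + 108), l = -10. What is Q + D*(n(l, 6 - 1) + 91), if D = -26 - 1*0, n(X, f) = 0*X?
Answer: -18569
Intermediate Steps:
n(X, f) = 0
D = -26 (D = -26 + 0 = -26)
Q = -16203 (Q = 3 - 74*(111 + 108) = 3 - 74*219 = 3 - 1*16206 = 3 - 16206 = -16203)
Q + D*(n(l, 6 - 1) + 91) = -16203 - 26*(0 + 91) = -16203 - 26*91 = -16203 - 2366 = -18569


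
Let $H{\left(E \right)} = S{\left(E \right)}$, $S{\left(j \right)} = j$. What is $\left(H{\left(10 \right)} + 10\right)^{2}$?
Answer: $400$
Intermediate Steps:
$H{\left(E \right)} = E$
$\left(H{\left(10 \right)} + 10\right)^{2} = \left(10 + 10\right)^{2} = 20^{2} = 400$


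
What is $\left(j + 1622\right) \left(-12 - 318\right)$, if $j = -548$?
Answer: $-354420$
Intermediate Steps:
$\left(j + 1622\right) \left(-12 - 318\right) = \left(-548 + 1622\right) \left(-12 - 318\right) = 1074 \left(-330\right) = -354420$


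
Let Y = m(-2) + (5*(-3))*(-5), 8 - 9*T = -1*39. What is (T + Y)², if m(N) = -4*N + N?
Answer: 602176/81 ≈ 7434.3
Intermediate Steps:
T = 47/9 (T = 8/9 - (-1)*39/9 = 8/9 - ⅑*(-39) = 8/9 + 13/3 = 47/9 ≈ 5.2222)
m(N) = -3*N
Y = 81 (Y = -3*(-2) + (5*(-3))*(-5) = 6 - 15*(-5) = 6 + 75 = 81)
(T + Y)² = (47/9 + 81)² = (776/9)² = 602176/81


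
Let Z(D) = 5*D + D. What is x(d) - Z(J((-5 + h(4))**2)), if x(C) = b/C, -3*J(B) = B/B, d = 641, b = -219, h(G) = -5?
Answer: 1063/641 ≈ 1.6583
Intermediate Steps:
J(B) = -1/3 (J(B) = -B/(3*B) = -1/3*1 = -1/3)
x(C) = -219/C
Z(D) = 6*D
x(d) - Z(J((-5 + h(4))**2)) = -219/641 - 6*(-1)/3 = -219*1/641 - 1*(-2) = -219/641 + 2 = 1063/641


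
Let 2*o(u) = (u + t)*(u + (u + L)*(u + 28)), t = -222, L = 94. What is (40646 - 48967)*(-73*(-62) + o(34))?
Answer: 6196265934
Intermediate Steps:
o(u) = (-222 + u)*(u + (28 + u)*(94 + u))/2 (o(u) = ((u - 222)*(u + (u + 94)*(u + 28)))/2 = ((-222 + u)*(u + (94 + u)*(28 + u)))/2 = ((-222 + u)*(u + (28 + u)*(94 + u)))/2 = (-222 + u)*(u + (28 + u)*(94 + u))/2)
(40646 - 48967)*(-73*(-62) + o(34)) = (40646 - 48967)*(-73*(-62) + (-292152 + (½)*34³ - 12337*34 - 99/2*34²)) = -8321*(4526 + (-292152 + (½)*39304 - 419458 - 99/2*1156)) = -8321*(4526 + (-292152 + 19652 - 419458 - 57222)) = -8321*(4526 - 749180) = -8321*(-744654) = 6196265934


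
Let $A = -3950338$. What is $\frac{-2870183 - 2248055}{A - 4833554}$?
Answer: $\frac{2559119}{4391946} \approx 0.58268$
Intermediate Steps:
$\frac{-2870183 - 2248055}{A - 4833554} = \frac{-2870183 - 2248055}{-3950338 - 4833554} = - \frac{5118238}{-8783892} = \left(-5118238\right) \left(- \frac{1}{8783892}\right) = \frac{2559119}{4391946}$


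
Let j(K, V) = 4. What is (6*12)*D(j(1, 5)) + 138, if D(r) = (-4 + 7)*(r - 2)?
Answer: 570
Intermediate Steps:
D(r) = -6 + 3*r (D(r) = 3*(-2 + r) = -6 + 3*r)
(6*12)*D(j(1, 5)) + 138 = (6*12)*(-6 + 3*4) + 138 = 72*(-6 + 12) + 138 = 72*6 + 138 = 432 + 138 = 570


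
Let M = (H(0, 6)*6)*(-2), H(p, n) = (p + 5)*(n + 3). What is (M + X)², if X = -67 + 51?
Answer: 309136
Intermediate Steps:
H(p, n) = (3 + n)*(5 + p) (H(p, n) = (5 + p)*(3 + n) = (3 + n)*(5 + p))
X = -16
M = -540 (M = ((15 + 3*0 + 5*6 + 6*0)*6)*(-2) = ((15 + 0 + 30 + 0)*6)*(-2) = (45*6)*(-2) = 270*(-2) = -540)
(M + X)² = (-540 - 16)² = (-556)² = 309136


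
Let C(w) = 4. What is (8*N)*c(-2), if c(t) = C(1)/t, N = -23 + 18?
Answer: 80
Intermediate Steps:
N = -5
c(t) = 4/t
(8*N)*c(-2) = (8*(-5))*(4/(-2)) = -160*(-1)/2 = -40*(-2) = 80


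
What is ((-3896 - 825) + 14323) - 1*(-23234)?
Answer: 32836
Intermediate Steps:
((-3896 - 825) + 14323) - 1*(-23234) = (-4721 + 14323) + 23234 = 9602 + 23234 = 32836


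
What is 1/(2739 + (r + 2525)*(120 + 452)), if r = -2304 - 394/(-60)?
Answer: 15/1993607 ≈ 7.5241e-6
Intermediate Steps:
r = -68923/30 (r = -2304 - 394*(-1/60) = -2304 + 197/30 = -68923/30 ≈ -2297.4)
1/(2739 + (r + 2525)*(120 + 452)) = 1/(2739 + (-68923/30 + 2525)*(120 + 452)) = 1/(2739 + (6827/30)*572) = 1/(2739 + 1952522/15) = 1/(1993607/15) = 15/1993607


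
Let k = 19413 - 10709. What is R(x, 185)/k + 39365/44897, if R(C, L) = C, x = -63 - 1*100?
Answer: 19724397/22987264 ≈ 0.85806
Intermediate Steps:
x = -163 (x = -63 - 100 = -163)
k = 8704
R(x, 185)/k + 39365/44897 = -163/8704 + 39365/44897 = 19724397/22987264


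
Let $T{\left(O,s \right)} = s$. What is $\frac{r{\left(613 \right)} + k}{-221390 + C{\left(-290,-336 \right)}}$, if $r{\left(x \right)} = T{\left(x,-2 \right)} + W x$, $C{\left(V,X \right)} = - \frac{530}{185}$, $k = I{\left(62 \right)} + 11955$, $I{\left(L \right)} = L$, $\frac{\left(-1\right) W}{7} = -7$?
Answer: $- \frac{388981}{2047884} \approx -0.18994$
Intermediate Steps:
$W = 49$ ($W = \left(-7\right) \left(-7\right) = 49$)
$k = 12017$ ($k = 62 + 11955 = 12017$)
$C{\left(V,X \right)} = - \frac{106}{37}$ ($C{\left(V,X \right)} = \left(-530\right) \frac{1}{185} = - \frac{106}{37}$)
$r{\left(x \right)} = -2 + 49 x$
$\frac{r{\left(613 \right)} + k}{-221390 + C{\left(-290,-336 \right)}} = \frac{\left(-2 + 49 \cdot 613\right) + 12017}{-221390 - \frac{106}{37}} = \frac{\left(-2 + 30037\right) + 12017}{- \frac{8191536}{37}} = \left(30035 + 12017\right) \left(- \frac{37}{8191536}\right) = 42052 \left(- \frac{37}{8191536}\right) = - \frac{388981}{2047884}$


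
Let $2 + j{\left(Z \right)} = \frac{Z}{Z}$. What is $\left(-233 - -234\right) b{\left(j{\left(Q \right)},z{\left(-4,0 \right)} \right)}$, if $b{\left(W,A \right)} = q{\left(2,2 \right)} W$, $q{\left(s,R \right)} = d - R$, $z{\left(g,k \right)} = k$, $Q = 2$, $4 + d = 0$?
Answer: $6$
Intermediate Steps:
$d = -4$ ($d = -4 + 0 = -4$)
$j{\left(Z \right)} = -1$ ($j{\left(Z \right)} = -2 + \frac{Z}{Z} = -2 + 1 = -1$)
$q{\left(s,R \right)} = -4 - R$
$b{\left(W,A \right)} = - 6 W$ ($b{\left(W,A \right)} = \left(-4 - 2\right) W = - 6 W$)
$\left(-233 - -234\right) b{\left(j{\left(Q \right)},z{\left(-4,0 \right)} \right)} = \left(-233 - -234\right) \left(\left(-6\right) \left(-1\right)\right) = \left(-233 + 234\right) 6 = 1 \cdot 6 = 6$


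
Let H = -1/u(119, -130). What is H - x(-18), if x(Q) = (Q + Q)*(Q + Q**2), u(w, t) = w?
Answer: 1310903/119 ≈ 11016.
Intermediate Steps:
x(Q) = 2*Q*(Q + Q**2) (x(Q) = (2*Q)*(Q + Q**2) = 2*Q*(Q + Q**2))
H = -1/119 ≈ -0.0084034
H - x(-18) = -1/119 - 2*(-18)**2*(1 - 18) = -1/119 - 2*324*(-17) = -1/119 - 1*(-11016) = -1/119 + 11016 = 1310903/119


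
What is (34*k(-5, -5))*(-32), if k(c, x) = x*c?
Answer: -27200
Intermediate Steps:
k(c, x) = c*x
(34*k(-5, -5))*(-32) = (34*(-5*(-5)))*(-32) = (34*25)*(-32) = 850*(-32) = -27200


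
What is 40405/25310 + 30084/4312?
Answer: 11695655/1364209 ≈ 8.5732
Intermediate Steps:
40405/25310 + 30084/4312 = 40405*(1/25310) + 30084*(1/4312) = 8081/5062 + 7521/1078 = 11695655/1364209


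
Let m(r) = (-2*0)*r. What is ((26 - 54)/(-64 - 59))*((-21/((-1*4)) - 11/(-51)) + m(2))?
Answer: 7805/6273 ≈ 1.2442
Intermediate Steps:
m(r) = 0 (m(r) = 0*r = 0)
((26 - 54)/(-64 - 59))*((-21/((-1*4)) - 11/(-51)) + m(2)) = ((26 - 54)/(-64 - 59))*((-21/((-1*4)) - 11/(-51)) + 0) = (-28/(-123))*((-21/(-4) - 11*(-1/51)) + 0) = (-28*(-1/123))*((-21*(-¼) + 11/51) + 0) = 28*((21/4 + 11/51) + 0)/123 = 28*(1115/204 + 0)/123 = (28/123)*(1115/204) = 7805/6273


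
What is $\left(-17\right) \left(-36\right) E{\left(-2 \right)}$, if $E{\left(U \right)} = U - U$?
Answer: $0$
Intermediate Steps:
$E{\left(U \right)} = 0$
$\left(-17\right) \left(-36\right) E{\left(-2 \right)} = \left(-17\right) \left(-36\right) 0 = 612 \cdot 0 = 0$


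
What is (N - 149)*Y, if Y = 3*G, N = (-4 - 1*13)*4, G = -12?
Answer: 7812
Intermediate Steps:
N = -68 (N = (-4 - 13)*4 = -17*4 = -68)
Y = -36 (Y = 3*(-12) = -36)
(N - 149)*Y = (-68 - 149)*(-36) = -217*(-36) = 7812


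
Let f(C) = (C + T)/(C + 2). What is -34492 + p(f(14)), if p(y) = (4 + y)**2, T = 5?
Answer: -8823063/256 ≈ -34465.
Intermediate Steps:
f(C) = (5 + C)/(2 + C) (f(C) = (C + 5)/(C + 2) = (5 + C)/(2 + C))
-34492 + p(f(14)) = -34492 + (4 + (5 + 14)/(2 + 14))**2 = -34492 + (4 + 19/16)**2 = -34492 + (83/16)**2 = -34492 + 6889/256 = -8823063/256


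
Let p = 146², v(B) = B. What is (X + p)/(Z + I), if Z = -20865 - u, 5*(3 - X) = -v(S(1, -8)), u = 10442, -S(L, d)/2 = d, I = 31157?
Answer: -35537/250 ≈ -142.15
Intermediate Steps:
S(L, d) = -2*d
X = 31/5 (X = 3 - (-1)*(-2*(-8))/5 = 3 - (-1)*16/5 = 3 - ⅕*(-16) = 3 + 16/5 = 31/5 ≈ 6.2000)
p = 21316
Z = -31307 (Z = -20865 - 1*10442 = -20865 - 10442 = -31307)
(X + p)/(Z + I) = (31/5 + 21316)/(-31307 + 31157) = (106611/5)/(-150) = (106611/5)*(-1/150) = -35537/250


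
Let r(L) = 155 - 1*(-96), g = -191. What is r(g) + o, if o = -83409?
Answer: -83158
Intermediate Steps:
r(L) = 251 (r(L) = 155 + 96 = 251)
r(g) + o = 251 - 83409 = -83158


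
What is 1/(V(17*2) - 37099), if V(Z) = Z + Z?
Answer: -1/37031 ≈ -2.7004e-5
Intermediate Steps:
V(Z) = 2*Z
1/(V(17*2) - 37099) = 1/(2*(17*2) - 37099) = 1/(2*34 - 37099) = 1/(68 - 37099) = 1/(-37031) = -1/37031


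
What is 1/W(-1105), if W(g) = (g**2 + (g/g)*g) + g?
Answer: 1/1218815 ≈ 8.2047e-7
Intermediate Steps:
W(g) = g**2 + 2*g (W(g) = (g**2 + 1*g) + g = (g**2 + g) + g = (g + g**2) + g = g**2 + 2*g)
1/W(-1105) = 1/(-1105*(2 - 1105)) = 1/(-1105*(-1103)) = 1/1218815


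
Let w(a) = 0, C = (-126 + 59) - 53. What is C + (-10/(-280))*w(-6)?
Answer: -120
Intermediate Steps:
C = -120 (C = -67 - 53 = -120)
C + (-10/(-280))*w(-6) = -120 - 10/(-280)*0 = -120 - 10*(-1/280)*0 = -120 + (1/28)*0 = -120 + 0 = -120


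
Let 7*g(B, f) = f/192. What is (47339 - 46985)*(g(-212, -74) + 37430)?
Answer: 1484022457/112 ≈ 1.3250e+7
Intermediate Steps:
g(B, f) = f/1344 (g(B, f) = (f/192)/7 = f/1344)
(47339 - 46985)*(g(-212, -74) + 37430) = (47339 - 46985)*((1/1344)*(-74) + 37430) = 354*(-37/672 + 37430) = 354*(25152923/672) = 1484022457/112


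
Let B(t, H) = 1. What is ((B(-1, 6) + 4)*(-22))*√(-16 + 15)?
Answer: -110*I ≈ -110.0*I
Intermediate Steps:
((B(-1, 6) + 4)*(-22))*√(-16 + 15) = ((1 + 4)*(-22))*√(-16 + 15) = (5*(-22))*√(-1) = -110*I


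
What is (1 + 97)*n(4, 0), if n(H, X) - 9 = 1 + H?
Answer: 1372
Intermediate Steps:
n(H, X) = 10 + H (n(H, X) = 9 + (1 + H) = 10 + H)
(1 + 97)*n(4, 0) = (1 + 97)*(10 + 4) = 98*14 = 1372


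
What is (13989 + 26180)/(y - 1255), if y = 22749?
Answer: 40169/21494 ≈ 1.8688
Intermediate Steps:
(13989 + 26180)/(y - 1255) = (13989 + 26180)/(22749 - 1255) = 40169/21494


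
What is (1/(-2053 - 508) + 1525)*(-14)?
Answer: -54677336/2561 ≈ -21350.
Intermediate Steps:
(1/(-2053 - 508) + 1525)*(-14) = (1/(-2561) + 1525)*(-14) = (-1/2561 + 1525)*(-14) = (3905524/2561)*(-14) = -54677336/2561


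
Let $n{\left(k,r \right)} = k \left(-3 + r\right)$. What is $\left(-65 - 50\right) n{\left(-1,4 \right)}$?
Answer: $115$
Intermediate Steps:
$\left(-65 - 50\right) n{\left(-1,4 \right)} = \left(-65 - 50\right) \left(- (-3 + 4)\right) = - 115 \left(\left(-1\right) 1\right) = \left(-115\right) \left(-1\right) = 115$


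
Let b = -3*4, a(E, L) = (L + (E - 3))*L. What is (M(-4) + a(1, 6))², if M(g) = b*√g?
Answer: -1152*I ≈ -1152.0*I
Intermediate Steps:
a(E, L) = L*(-3 + E + L) (a(E, L) = (L + (-3 + E))*L = (-3 + E + L)*L = L*(-3 + E + L))
b = -12
M(g) = -12*√g
(M(-4) + a(1, 6))² = (-24*I + 6*(-3 + 1 + 6))² = (-24*I + 6*4)² = (-24*I + 24)² = (24 - 24*I)²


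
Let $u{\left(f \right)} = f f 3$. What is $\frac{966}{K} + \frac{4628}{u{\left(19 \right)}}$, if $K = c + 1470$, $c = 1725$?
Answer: $\frac{586394}{128155} \approx 4.5757$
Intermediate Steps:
$K = 3195$ ($K = 1725 + 1470 = 3195$)
$u{\left(f \right)} = 3 f^{2}$ ($u{\left(f \right)} = f^{2} \cdot 3 = 3 f^{2}$)
$\frac{966}{K} + \frac{4628}{u{\left(19 \right)}} = \frac{966}{3195} + \frac{4628}{3 \cdot 19^{2}} = 966 \cdot \frac{1}{3195} + \frac{4628}{3 \cdot 361} = \frac{322}{1065} + \frac{4628}{1083} = \frac{586394}{128155}$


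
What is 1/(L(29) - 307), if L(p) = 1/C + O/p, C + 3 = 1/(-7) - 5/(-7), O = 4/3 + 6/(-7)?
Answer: -10353/3182464 ≈ -0.0032531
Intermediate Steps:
O = 10/21 (O = 4*(⅓) + 6*(-⅐) = 4/3 - 6/7 = 10/21 ≈ 0.47619)
C = -17/7 (C = -3 + (1/(-7) - 5/(-7)) = -3 + (1*(-⅐) - 5*(-⅐)) = -3 + (-⅐ + 5/7) = -3 + 4/7 = -17/7 ≈ -2.4286)
L(p) = -7/17 + 10/(21*p) (L(p) = 1/(-17/7) + 10/(21*p) = 1*(-7/17) + 10/(21*p) = -7/17 + 10/(21*p))
1/(L(29) - 307) = 1/((1/357)*(170 - 147*29)/29 - 307) = 1/((1/357)*(1/29)*(170 - 4263) - 307) = 1/((1/357)*(1/29)*(-4093) - 307) = 1/(-4093/10353 - 307) = 1/(-3182464/10353) = -10353/3182464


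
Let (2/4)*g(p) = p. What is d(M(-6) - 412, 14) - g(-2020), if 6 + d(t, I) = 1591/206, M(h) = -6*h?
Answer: 832595/206 ≈ 4041.7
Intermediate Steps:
g(p) = 2*p
d(t, I) = 355/206 (d(t, I) = -6 + 1591/206 = 355/206)
d(M(-6) - 412, 14) - g(-2020) = 355/206 - 2*(-2020) = 355/206 - 1*(-4040) = 355/206 + 4040 = 832595/206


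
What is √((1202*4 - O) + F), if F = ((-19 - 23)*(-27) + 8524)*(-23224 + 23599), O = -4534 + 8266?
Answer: √3622826 ≈ 1903.4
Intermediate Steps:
O = 3732
F = 3621750 (F = (-42*(-27) + 8524)*375 = (1134 + 8524)*375 = 9658*375 = 3621750)
√((1202*4 - O) + F) = √((1202*4 - 1*3732) + 3621750) = √((4808 - 3732) + 3621750) = √(1076 + 3621750) = √3622826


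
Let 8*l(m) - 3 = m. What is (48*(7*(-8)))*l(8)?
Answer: -3696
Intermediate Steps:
l(m) = 3/8 + m/8
(48*(7*(-8)))*l(8) = (48*(7*(-8)))*(3/8 + (⅛)*8) = (48*(-56))*(3/8 + 1) = -2688*11/8 = -3696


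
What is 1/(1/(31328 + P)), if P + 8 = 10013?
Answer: 41333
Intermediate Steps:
P = 10005 (P = -8 + 10013 = 10005)
1/(1/(31328 + P)) = 1/(1/(31328 + 10005)) = 1/(1/41333) = 41333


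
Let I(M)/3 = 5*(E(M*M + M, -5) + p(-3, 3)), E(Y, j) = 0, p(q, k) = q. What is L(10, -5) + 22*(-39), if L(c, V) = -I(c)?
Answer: -813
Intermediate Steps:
I(M) = -45 (I(M) = 3*(5*(0 - 3)) = 3*(5*(-3)) = 3*(-15) = -45)
L(c, V) = 45 (L(c, V) = -1*(-45) = 45)
L(10, -5) + 22*(-39) = 45 + 22*(-39) = 45 - 858 = -813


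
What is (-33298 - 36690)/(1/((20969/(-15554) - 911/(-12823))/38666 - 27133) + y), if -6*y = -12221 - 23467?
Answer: -3661191038490625670693/311149970880826046160 ≈ -11.767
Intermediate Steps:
y = 5948 (y = -(-12221 - 23467)/6 = -1/6*(-35688) = 5948)
(-33298 - 36690)/(1/((20969/(-15554) - 911/(-12823))/38666 - 27133) + y) = (-33298 - 36690)/(1/((20969/(-15554) - 911/(-12823))/38666 - 27133) + 5948) = -69988/(1/((20969*(-1/15554) - 911*(-1/12823))*(1/38666) - 27133) + 5948) = -69988/(1/((-20969/15554 + 911/12823)*(1/38666) - 27133) + 5948) = -69988/(1/(-254715793/199448942*1/38666 - 27133) + 5948) = -69988/(1/(-254715793/7711892791372 - 27133) + 5948) = -69988/(1/(-209246787363012269/7711892791372) + 5948) = -69988/(-7711892791372/209246787363012269 + 5948) = -69988/1244599883523304184640/209246787363012269 = -69988*209246787363012269/1244599883523304184640 = -3661191038490625670693/311149970880826046160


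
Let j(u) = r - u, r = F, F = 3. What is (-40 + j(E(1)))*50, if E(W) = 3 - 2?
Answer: -1900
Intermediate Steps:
r = 3
E(W) = 1
j(u) = 3 - u
(-40 + j(E(1)))*50 = (-40 + (3 - 1*1))*50 = (-40 + (3 - 1))*50 = (-40 + 2)*50 = -38*50 = -1900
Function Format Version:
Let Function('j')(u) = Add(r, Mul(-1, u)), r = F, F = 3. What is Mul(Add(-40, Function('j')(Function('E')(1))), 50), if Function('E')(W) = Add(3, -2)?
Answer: -1900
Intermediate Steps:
r = 3
Function('E')(W) = 1
Function('j')(u) = Add(3, Mul(-1, u))
Mul(Add(-40, Function('j')(Function('E')(1))), 50) = Mul(Add(-40, Add(3, Mul(-1, 1))), 50) = Mul(Add(-40, Add(3, -1)), 50) = Mul(Add(-40, 2), 50) = Mul(-38, 50) = -1900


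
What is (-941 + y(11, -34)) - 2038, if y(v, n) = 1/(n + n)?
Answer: -202573/68 ≈ -2979.0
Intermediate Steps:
y(v, n) = 1/(2*n)
(-941 + y(11, -34)) - 2038 = (-941 + (½)/(-34)) - 2038 = (-941 + (½)*(-1/34)) - 2038 = (-941 - 1/68) - 2038 = -63989/68 - 2038 = -202573/68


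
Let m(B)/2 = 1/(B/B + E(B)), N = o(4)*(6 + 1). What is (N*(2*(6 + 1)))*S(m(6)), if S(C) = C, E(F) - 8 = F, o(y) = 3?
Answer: 196/5 ≈ 39.200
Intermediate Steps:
E(F) = 8 + F
N = 21 (N = 3*(6 + 1) = 3*7 = 21)
m(B) = 2/(9 + B) (m(B) = 2/(B/B + (8 + B)) = 2/(1 + (8 + B)) = 2/(9 + B))
(N*(2*(6 + 1)))*S(m(6)) = (21*(2*(6 + 1)))*(2/(9 + 6)) = (21*(2*7))*(2/15) = (21*14)*(2*(1/15)) = 294*(2/15) = 196/5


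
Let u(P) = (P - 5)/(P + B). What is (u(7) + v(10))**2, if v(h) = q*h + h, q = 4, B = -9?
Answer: 2401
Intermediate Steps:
v(h) = 5*h (v(h) = 4*h + h = 5*h)
u(P) = (-5 + P)/(-9 + P) (u(P) = (P - 5)/(P - 9) = (-5 + P)/(-9 + P))
(u(7) + v(10))**2 = ((-5 + 7)/(-9 + 7) + 5*10)**2 = (2/(-2) + 50)**2 = (-1/2*2 + 50)**2 = (-1 + 50)**2 = 49**2 = 2401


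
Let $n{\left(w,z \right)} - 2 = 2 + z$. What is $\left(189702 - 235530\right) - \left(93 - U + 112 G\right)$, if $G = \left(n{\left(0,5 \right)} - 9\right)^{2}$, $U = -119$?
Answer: $-46040$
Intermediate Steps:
$n{\left(w,z \right)} = 4 + z$ ($n{\left(w,z \right)} = 2 + \left(2 + z\right) = 4 + z$)
$G = 0$ ($G = \left(\left(4 + 5\right) - 9\right)^{2} = \left(9 - 9\right)^{2} = 0^{2} = 0$)
$\left(189702 - 235530\right) - \left(93 - U + 112 G\right) = \left(189702 - 235530\right) - 212 = -45828 + \left(0 - 212\right) = -45828 - 212 = -46040$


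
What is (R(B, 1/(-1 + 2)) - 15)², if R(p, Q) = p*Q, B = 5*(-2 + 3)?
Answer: 100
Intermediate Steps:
B = 5 (B = 5*1 = 5)
R(p, Q) = Q*p
(R(B, 1/(-1 + 2)) - 15)² = (5/(-1 + 2) - 15)² = (5/1 - 15)² = (1*5 - 15)² = (5 - 15)² = (-10)² = 100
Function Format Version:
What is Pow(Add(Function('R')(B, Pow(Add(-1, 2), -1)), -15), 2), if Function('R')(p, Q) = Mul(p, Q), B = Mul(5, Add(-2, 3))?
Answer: 100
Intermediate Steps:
B = 5 (B = Mul(5, 1) = 5)
Function('R')(p, Q) = Mul(Q, p)
Pow(Add(Function('R')(B, Pow(Add(-1, 2), -1)), -15), 2) = Pow(Add(Mul(Pow(Add(-1, 2), -1), 5), -15), 2) = Pow(Add(Mul(Pow(1, -1), 5), -15), 2) = Pow(Add(Mul(1, 5), -15), 2) = Pow(Add(5, -15), 2) = Pow(-10, 2) = 100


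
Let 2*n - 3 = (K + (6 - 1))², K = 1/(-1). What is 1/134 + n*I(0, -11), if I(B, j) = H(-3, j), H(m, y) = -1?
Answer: -636/67 ≈ -9.4925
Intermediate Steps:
I(B, j) = -1
K = -1
n = 19/2 (n = 3/2 + (-1 + (6 - 1))²/2 = 3/2 + (-1 + 5)²/2 = 3/2 + (½)*4² = 3/2 + (½)*16 = 3/2 + 8 = 19/2 ≈ 9.5000)
1/134 + n*I(0, -11) = 1/134 + (19/2)*(-1) = 1/134 - 19/2 = -636/67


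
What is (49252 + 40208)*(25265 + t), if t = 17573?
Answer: 3832287480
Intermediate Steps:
(49252 + 40208)*(25265 + t) = (49252 + 40208)*(25265 + 17573) = 89460*42838 = 3832287480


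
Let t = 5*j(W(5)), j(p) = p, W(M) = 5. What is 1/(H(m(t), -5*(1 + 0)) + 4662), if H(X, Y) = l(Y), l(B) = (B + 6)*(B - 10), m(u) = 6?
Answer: 1/4647 ≈ 0.00021519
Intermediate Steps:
t = 25 (t = 5*5 = 25)
l(B) = (-10 + B)*(6 + B) (l(B) = (6 + B)*(-10 + B) = (-10 + B)*(6 + B))
H(X, Y) = -60 + Y² - 4*Y
1/(H(m(t), -5*(1 + 0)) + 4662) = 1/((-60 + (-5*(1 + 0))² - (-20)*(1 + 0)) + 4662) = 1/((-60 + (-5*1)² - (-20)) + 4662) = 1/((-60 + (-5)² - 4*(-5)) + 4662) = 1/((-60 + 25 + 20) + 4662) = 1/(-15 + 4662) = 1/4647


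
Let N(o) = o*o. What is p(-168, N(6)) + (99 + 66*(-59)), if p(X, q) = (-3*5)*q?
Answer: -4335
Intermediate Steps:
N(o) = o²
p(X, q) = -15*q
p(-168, N(6)) + (99 + 66*(-59)) = -15*6² + (99 + 66*(-59)) = -15*36 + (99 - 3894) = -540 - 3795 = -4335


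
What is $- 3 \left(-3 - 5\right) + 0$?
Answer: $24$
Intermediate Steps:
$- 3 \left(-3 - 5\right) + 0 = \left(-3\right) \left(-8\right) + 0 = 24 + 0 = 24$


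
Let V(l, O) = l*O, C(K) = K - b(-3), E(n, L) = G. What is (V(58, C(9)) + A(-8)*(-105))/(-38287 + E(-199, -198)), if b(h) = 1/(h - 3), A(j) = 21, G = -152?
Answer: 5020/115317 ≈ 0.043532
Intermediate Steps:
E(n, L) = -152
b(h) = 1/(-3 + h)
C(K) = 1/6 + K (C(K) = K - 1/(-3 - 3) = K - 1/(-6) = K - 1*(-1/6) = K + 1/6 = 1/6 + K)
V(l, O) = O*l
(V(58, C(9)) + A(-8)*(-105))/(-38287 + E(-199, -198)) = ((1/6 + 9)*58 + 21*(-105))/(-38287 - 152) = ((55/6)*58 - 2205)/(-38439) = (1595/3 - 2205)*(-1/38439) = -5020/3*(-1/38439) = 5020/115317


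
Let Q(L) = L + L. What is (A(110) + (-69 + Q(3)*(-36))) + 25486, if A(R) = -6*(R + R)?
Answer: 23881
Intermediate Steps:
A(R) = -12*R
Q(L) = 2*L
(A(110) + (-69 + Q(3)*(-36))) + 25486 = (-12*110 + (-69 + (2*3)*(-36))) + 25486 = (-1320 + (-69 + 6*(-36))) + 25486 = (-1320 + (-69 - 216)) + 25486 = (-1320 - 285) + 25486 = -1605 + 25486 = 23881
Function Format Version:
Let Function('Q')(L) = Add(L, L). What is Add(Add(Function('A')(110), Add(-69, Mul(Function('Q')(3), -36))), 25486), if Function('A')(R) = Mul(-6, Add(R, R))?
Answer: 23881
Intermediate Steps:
Function('A')(R) = Mul(-12, R) (Function('A')(R) = Mul(-6, Mul(2, R)) = Mul(-12, R))
Function('Q')(L) = Mul(2, L)
Add(Add(Function('A')(110), Add(-69, Mul(Function('Q')(3), -36))), 25486) = Add(Add(Mul(-12, 110), Add(-69, Mul(Mul(2, 3), -36))), 25486) = Add(Add(-1320, Add(-69, Mul(6, -36))), 25486) = Add(Add(-1320, Add(-69, -216)), 25486) = Add(Add(-1320, -285), 25486) = Add(-1605, 25486) = 23881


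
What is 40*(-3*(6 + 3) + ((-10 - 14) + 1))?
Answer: -2000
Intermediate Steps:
40*(-3*(6 + 3) + ((-10 - 14) + 1)) = 40*(-3*9 + (-24 + 1)) = 40*(-27 - 23) = 40*(-50) = -2000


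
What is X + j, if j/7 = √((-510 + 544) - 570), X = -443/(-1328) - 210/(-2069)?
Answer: 1195447/2747632 + 14*I*√134 ≈ 0.43508 + 162.06*I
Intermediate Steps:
X = 1195447/2747632 (X = -443*(-1/1328) - 210*(-1/2069) = 443/1328 + 210/2069 = 1195447/2747632 ≈ 0.43508)
j = 14*I*√134 (j = 7*√((-510 + 544) - 570) = 7*√(34 - 570) = 7*√(-536) = 7*(2*I*√134) = 14*I*√134 ≈ 162.06*I)
X + j = 1195447/2747632 + 14*I*√134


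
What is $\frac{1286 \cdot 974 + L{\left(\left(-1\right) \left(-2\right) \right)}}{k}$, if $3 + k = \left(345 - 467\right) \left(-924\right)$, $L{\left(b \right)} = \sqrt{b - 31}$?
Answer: $\frac{1252564}{112725} + \frac{i \sqrt{29}}{112725} \approx 11.112 + 4.7773 \cdot 10^{-5} i$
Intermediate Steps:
$L{\left(b \right)} = \sqrt{-31 + b}$
$k = 112725$ ($k = -3 + \left(345 - 467\right) \left(-924\right) = -3 - -112728 = -3 + 112728 = 112725$)
$\frac{1286 \cdot 974 + L{\left(\left(-1\right) \left(-2\right) \right)}}{k} = \frac{1286 \cdot 974 + \sqrt{-31 - -2}}{112725} = \left(1252564 + \sqrt{-31 + 2}\right) \frac{1}{112725} = \left(1252564 + \sqrt{-29}\right) \frac{1}{112725} = \left(1252564 + i \sqrt{29}\right) \frac{1}{112725} = \frac{1252564}{112725} + \frac{i \sqrt{29}}{112725}$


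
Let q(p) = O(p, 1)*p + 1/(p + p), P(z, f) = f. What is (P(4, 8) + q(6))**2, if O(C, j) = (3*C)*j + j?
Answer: 2146225/144 ≈ 14904.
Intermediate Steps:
O(C, j) = j + 3*C*j (O(C, j) = 3*C*j + j = j + 3*C*j)
q(p) = 1/(2*p) + p*(1 + 3*p) (q(p) = (1*(1 + 3*p))*p + 1/(p + p) = (1 + 3*p)*p + 1/(2*p) = p*(1 + 3*p) + 1/(2*p) = 1/(2*p) + p*(1 + 3*p))
(P(4, 8) + q(6))**2 = (8 + (6 + (1/2)/6 + 3*6**2))**2 = (8 + (6 + (1/2)*(1/6) + 3*36))**2 = (8 + (6 + 1/12 + 108))**2 = (8 + 1369/12)**2 = (1465/12)**2 = 2146225/144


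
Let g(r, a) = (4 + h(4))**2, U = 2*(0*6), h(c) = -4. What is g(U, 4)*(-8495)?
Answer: 0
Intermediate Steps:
U = 0 (U = 2*0 = 0)
g(r, a) = 0 (g(r, a) = (4 - 4)**2 = 0**2 = 0)
g(U, 4)*(-8495) = 0*(-8495) = 0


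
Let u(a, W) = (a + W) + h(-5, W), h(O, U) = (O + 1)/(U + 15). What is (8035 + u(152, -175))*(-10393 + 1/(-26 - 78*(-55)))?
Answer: -14202356196231/170560 ≈ -8.3269e+7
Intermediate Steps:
h(O, U) = (1 + O)/(15 + U)
u(a, W) = W + a - 4/(15 + W) (u(a, W) = (a + W) + (1 - 5)/(15 + W) = (W + a) - 4/(15 + W) = W + a - 4/(15 + W))
(8035 + u(152, -175))*(-10393 + 1/(-26 - 78*(-55))) = (8035 + (-4 + (15 - 175)*(-175 + 152))/(15 - 175))*(-10393 + 1/(-26 - 78*(-55))) = (8035 + (-4 - 160*(-23))/(-160))*(-10393 + 1/(-26 + 4290)) = (8035 - (-4 + 3680)/160)*(-10393 + 1/4264) = (8035 - 1/160*3676)*(-10393 + 1/4264) = (8035 - 919/40)*(-44315751/4264) = (320481/40)*(-44315751/4264) = -14202356196231/170560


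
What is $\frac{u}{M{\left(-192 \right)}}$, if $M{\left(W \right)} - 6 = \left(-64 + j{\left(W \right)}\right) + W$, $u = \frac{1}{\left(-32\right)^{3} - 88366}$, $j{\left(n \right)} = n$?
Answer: $\frac{1}{53541228} \approx 1.8677 \cdot 10^{-8}$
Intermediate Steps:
$u = - \frac{1}{121134}$ ($u = \frac{1}{-32768 - 88366} = \frac{1}{-121134} = - \frac{1}{121134} \approx -8.2553 \cdot 10^{-6}$)
$M{\left(W \right)} = -58 + 2 W$ ($M{\left(W \right)} = 6 + \left(\left(-64 + W\right) + W\right) = 6 + \left(-64 + 2 W\right) = -58 + 2 W$)
$\frac{u}{M{\left(-192 \right)}} = - \frac{1}{121134 \left(-58 + 2 \left(-192\right)\right)} = - \frac{1}{121134 \left(-58 - 384\right)} = - \frac{1}{121134 \left(-442\right)} = \left(- \frac{1}{121134}\right) \left(- \frac{1}{442}\right) = \frac{1}{53541228}$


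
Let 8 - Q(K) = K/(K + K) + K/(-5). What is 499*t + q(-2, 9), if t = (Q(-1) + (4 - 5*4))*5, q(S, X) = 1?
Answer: -43411/2 ≈ -21706.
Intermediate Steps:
Q(K) = 15/2 + K/5 (Q(K) = 8 - (K/(K + K) + K/(-5)) = 8 - (K/((2*K)) + K*(-⅕)) = 8 - (K*(1/(2*K)) - K/5) = 8 - (½ - K/5) = 8 + (-½ + K/5) = 15/2 + K/5)
t = -87/2 (t = ((15/2 + (⅕)*(-1)) + (4 - 5*4))*5 = ((15/2 - ⅕) + (4 - 20))*5 = (73/10 - 16)*5 = -87/10*5 = -87/2 ≈ -43.500)
499*t + q(-2, 9) = 499*(-87/2) + 1 = -43413/2 + 1 = -43411/2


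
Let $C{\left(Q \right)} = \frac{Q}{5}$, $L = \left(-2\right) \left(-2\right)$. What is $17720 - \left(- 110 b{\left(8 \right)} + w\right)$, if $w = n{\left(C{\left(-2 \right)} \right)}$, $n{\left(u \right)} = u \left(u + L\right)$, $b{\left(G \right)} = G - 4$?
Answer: $\frac{454036}{25} \approx 18161.0$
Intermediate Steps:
$L = 4$
$b{\left(G \right)} = -4 + G$
$C{\left(Q \right)} = \frac{Q}{5}$
$n{\left(u \right)} = u \left(4 + u\right)$ ($n{\left(u \right)} = u \left(u + 4\right) = u \left(4 + u\right)$)
$w = - \frac{36}{25}$ ($w = \frac{1}{5} \left(-2\right) \left(4 + \frac{1}{5} \left(-2\right)\right) = - \frac{2 \left(4 - \frac{2}{5}\right)}{5} = \left(- \frac{2}{5}\right) \frac{18}{5} = - \frac{36}{25} \approx -1.44$)
$17720 - \left(- 110 b{\left(8 \right)} + w\right) = 17720 - \left(- 110 \left(-4 + 8\right) - \frac{36}{25}\right) = 17720 - \left(\left(-110\right) 4 - \frac{36}{25}\right) = 17720 - \left(-440 - \frac{36}{25}\right) = 17720 - - \frac{11036}{25} = 17720 + \frac{11036}{25} = \frac{454036}{25}$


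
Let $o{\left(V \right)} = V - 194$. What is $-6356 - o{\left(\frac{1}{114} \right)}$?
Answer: $- \frac{702469}{114} \approx -6162.0$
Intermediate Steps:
$o{\left(V \right)} = -194 + V$
$-6356 - o{\left(\frac{1}{114} \right)} = -6356 - \left(-194 + \frac{1}{114}\right) = -6356 - - \frac{22115}{114} = -6356 + \frac{22115}{114} = - \frac{702469}{114}$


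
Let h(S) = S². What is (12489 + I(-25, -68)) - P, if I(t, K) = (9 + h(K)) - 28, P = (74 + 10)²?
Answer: 10038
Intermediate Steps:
P = 7056 (P = 84² = 7056)
I(t, K) = -19 + K² (I(t, K) = (9 + K²) - 28 = -19 + K²)
(12489 + I(-25, -68)) - P = (12489 + (-19 + (-68)²)) - 1*7056 = (12489 + (-19 + 4624)) - 7056 = (12489 + 4605) - 7056 = 17094 - 7056 = 10038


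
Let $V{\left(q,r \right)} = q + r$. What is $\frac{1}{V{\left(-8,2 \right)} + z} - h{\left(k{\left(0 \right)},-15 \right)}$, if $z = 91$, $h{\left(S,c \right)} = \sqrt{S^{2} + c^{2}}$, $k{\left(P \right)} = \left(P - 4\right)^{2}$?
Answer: $\frac{1}{85} - \sqrt{481} \approx -21.92$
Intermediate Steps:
$k{\left(P \right)} = \left(-4 + P\right)^{2}$
$\frac{1}{V{\left(-8,2 \right)} + z} - h{\left(k{\left(0 \right)},-15 \right)} = \frac{1}{\left(-8 + 2\right) + 91} - \sqrt{\left(\left(-4 + 0\right)^{2}\right)^{2} + \left(-15\right)^{2}} = \frac{1}{-6 + 91} - \sqrt{\left(\left(-4\right)^{2}\right)^{2} + 225} = \frac{1}{85} - \sqrt{16^{2} + 225} = \frac{1}{85} - \sqrt{256 + 225} = \frac{1}{85} - \sqrt{481}$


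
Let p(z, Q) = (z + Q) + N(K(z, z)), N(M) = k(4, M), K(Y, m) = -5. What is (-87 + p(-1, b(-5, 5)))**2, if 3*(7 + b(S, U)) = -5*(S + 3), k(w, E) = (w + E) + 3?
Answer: 72361/9 ≈ 8040.1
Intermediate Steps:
k(w, E) = 3 + E + w (k(w, E) = (E + w) + 3 = 3 + E + w)
N(M) = 7 + M (N(M) = 3 + M + 4 = 7 + M)
b(S, U) = -12 - 5*S/3 (b(S, U) = -7 + (-5*(S + 3))/3 = -7 + (-5*(3 + S))/3 = -7 + (-15 - 5*S)/3 = -7 + (-5 - 5*S/3) = -12 - 5*S/3)
p(z, Q) = 2 + Q + z (p(z, Q) = (z + Q) + (7 - 5) = (Q + z) + 2 = 2 + Q + z)
(-87 + p(-1, b(-5, 5)))**2 = (-87 + (2 + (-12 - 5/3*(-5)) - 1))**2 = (-87 + (2 + (-12 + 25/3) - 1))**2 = (-87 + (2 - 11/3 - 1))**2 = (-87 - 8/3)**2 = (-269/3)**2 = 72361/9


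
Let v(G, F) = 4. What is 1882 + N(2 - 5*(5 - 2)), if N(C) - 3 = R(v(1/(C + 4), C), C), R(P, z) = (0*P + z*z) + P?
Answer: 2058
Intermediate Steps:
R(P, z) = P + z² (R(P, z) = (0 + z²) + P = z² + P = P + z²)
N(C) = 7 + C² (N(C) = 3 + (4 + C²) = 7 + C²)
1882 + N(2 - 5*(5 - 2)) = 1882 + (7 + (2 - 5*(5 - 2))²) = 1882 + (7 + (2 - 5*3)²) = 1882 + (7 + (2 - 15)²) = 1882 + (7 + (-13)²) = 1882 + (7 + 169) = 1882 + 176 = 2058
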